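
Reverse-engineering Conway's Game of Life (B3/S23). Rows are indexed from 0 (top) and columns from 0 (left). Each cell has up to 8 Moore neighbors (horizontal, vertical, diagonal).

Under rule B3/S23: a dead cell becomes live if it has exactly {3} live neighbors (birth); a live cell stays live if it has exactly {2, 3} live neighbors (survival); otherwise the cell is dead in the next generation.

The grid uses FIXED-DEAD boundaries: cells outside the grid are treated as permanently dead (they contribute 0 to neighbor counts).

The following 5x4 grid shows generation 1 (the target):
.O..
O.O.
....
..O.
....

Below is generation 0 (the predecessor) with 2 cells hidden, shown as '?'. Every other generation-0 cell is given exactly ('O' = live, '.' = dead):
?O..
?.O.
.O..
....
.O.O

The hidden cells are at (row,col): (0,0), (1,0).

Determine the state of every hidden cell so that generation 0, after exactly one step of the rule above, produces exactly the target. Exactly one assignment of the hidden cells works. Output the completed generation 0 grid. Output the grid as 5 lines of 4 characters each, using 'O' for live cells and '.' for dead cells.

Answer: OO..
..O.
.O..
....
.O.O

Derivation:
Hidden generation-0 cells (in order): (0,0), (1,0).
A hidden cell only influences target cells in its own 3x3 neighborhood. Try each of the 2^2 = 4 assignments, step the completed generation 0 forward once under B3/S23, and compare with the target:
  (0,0)=. (1,0)=. -> step gives (0,1)='.' but target has 'O' -> reject
  (0,0)=. (1,0)=O -> step gives (2,1)='O' but target has '.' -> reject
  (0,0)=O (1,0)=. -> step reproduces the target at every cell -> ACCEPT
  (0,0)=O (1,0)=O -> step gives (0,0)='O' but target has '.' -> reject
Unique solution: (0,0)=live, (1,0)=dead.
Check: live-neighbor counts of every cell in the completed generation 0:
1221
3421
1121
2231
1020
Applying B3/S23 to generation 0 with these counts gives:
.O..
O.O.
....
..O.
....
which matches the target exactly.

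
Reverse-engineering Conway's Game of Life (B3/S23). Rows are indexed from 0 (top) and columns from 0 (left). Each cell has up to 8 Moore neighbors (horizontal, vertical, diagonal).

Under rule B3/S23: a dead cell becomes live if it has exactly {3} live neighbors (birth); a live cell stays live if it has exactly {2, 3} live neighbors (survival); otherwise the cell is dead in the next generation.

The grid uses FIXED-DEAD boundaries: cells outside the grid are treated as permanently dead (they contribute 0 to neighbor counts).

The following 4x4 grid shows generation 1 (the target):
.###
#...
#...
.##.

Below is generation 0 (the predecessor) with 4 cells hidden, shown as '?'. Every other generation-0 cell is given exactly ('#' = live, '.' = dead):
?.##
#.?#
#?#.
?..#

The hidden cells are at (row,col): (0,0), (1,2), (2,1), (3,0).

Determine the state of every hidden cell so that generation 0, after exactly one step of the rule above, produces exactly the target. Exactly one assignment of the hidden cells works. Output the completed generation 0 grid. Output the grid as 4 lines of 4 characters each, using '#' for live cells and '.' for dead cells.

Answer: ..##
#.##
###.
...#

Derivation:
Hidden generation-0 cells (in order): (0,0), (1,2), (2,1), (3,0).
A hidden cell only influences target cells in its own 3x3 neighborhood. Try each of the 2^4 = 16 assignments, step the completed generation 0 forward once under B3/S23, and compare with the target:
  (0,0)=. (1,2)=. (2,1)=. (3,0)=. -> step gives (0,1)='.' but target has '#' -> reject
  (0,0)=. (1,2)=. (2,1)=. (3,0)=# -> step gives (0,1)='.' but target has '#' -> reject
  (0,0)=. (1,2)=. (2,1)=# (3,0)=. -> step gives (0,1)='.' but target has '#' -> reject
  (0,0)=. (1,2)=. (2,1)=# (3,0)=# -> step gives (0,1)='.' but target has '#' -> reject
  (0,0)=. (1,2)=# (2,1)=. (3,0)=. -> step gives (1,0)='.' but target has '#' -> reject
  (0,0)=. (1,2)=# (2,1)=. (3,0)=# -> step gives (1,0)='.' but target has '#' -> reject
  (0,0)=. (1,2)=# (2,1)=# (3,0)=. -> step reproduces the target at every cell -> ACCEPT
  (0,0)=. (1,2)=# (2,1)=# (3,0)=# -> step gives (3,0)='#' but target has '.' -> reject
  (0,0)=# (1,2)=. (2,1)=. (3,0)=. -> step gives (1,3)='#' but target has '.' -> reject
  (0,0)=# (1,2)=. (2,1)=. (3,0)=# -> step gives (1,3)='#' but target has '.' -> reject
  (0,0)=# (1,2)=. (2,1)=# (3,0)=. -> step gives (1,3)='#' but target has '.' -> reject
  (0,0)=# (1,2)=. (2,1)=# (3,0)=# -> step gives (1,3)='#' but target has '.' -> reject
  (0,0)=# (1,2)=# (2,1)=. (3,0)=. -> step gives (0,1)='.' but target has '#' -> reject
  (0,0)=# (1,2)=# (2,1)=. (3,0)=# -> step gives (0,1)='.' but target has '#' -> reject
  (0,0)=# (1,2)=# (2,1)=# (3,0)=. -> step gives (0,1)='.' but target has '#' -> reject
  (0,0)=# (1,2)=# (2,1)=# (3,0)=# -> step gives (0,1)='.' but target has '#' -> reject
Unique solution: (0,0)=dead, (1,2)=live, (2,1)=live, (3,0)=dead.
Check: live-neighbor counts of every cell in the completed generation 0:
1333
2654
2444
2331
Applying B3/S23 to generation 0 with these counts gives:
.###
#...
#...
.##.
which matches the target exactly.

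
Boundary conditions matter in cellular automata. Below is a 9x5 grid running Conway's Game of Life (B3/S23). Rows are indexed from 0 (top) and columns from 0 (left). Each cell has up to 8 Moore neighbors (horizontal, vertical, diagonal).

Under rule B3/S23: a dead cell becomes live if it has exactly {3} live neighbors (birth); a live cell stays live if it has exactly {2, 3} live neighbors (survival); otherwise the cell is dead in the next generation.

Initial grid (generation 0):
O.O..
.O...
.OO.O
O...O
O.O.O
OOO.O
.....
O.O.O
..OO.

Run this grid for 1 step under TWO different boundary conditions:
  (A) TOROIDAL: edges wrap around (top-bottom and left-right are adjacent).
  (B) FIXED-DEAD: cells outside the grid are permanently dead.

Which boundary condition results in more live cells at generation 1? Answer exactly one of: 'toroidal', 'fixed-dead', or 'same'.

Under TOROIDAL boundary, generation 1:
..OO.
...O.
.OOOO
..O..
..O..
..O.O
..O..
.OO.O
O.O..
Population = 17

Under FIXED-DEAD boundary, generation 1:
.O...
O..O.
OOOO.
O.O.O
O.O.O
O.O..
O.O..
.OO..
.OOO.
Population = 22

Comparison: toroidal=17, fixed-dead=22 -> fixed-dead

Answer: fixed-dead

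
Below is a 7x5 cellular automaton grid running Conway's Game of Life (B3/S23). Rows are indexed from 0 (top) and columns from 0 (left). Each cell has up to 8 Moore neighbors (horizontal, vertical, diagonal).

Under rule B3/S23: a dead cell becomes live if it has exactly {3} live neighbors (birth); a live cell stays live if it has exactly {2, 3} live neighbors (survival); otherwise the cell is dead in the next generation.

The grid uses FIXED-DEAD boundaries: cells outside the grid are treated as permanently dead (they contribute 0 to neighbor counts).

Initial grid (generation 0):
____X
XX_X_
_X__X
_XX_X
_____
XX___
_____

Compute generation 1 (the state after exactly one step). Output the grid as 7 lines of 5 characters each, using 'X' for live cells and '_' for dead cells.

Answer: _____
XXXXX
____X
_XXX_
X_X__
_____
_____

Derivation:
Simulating step by step:
Generation 0 (given above): 11 live cells
Generation 1: 11 live cells
(generation 1 grid is the final answer)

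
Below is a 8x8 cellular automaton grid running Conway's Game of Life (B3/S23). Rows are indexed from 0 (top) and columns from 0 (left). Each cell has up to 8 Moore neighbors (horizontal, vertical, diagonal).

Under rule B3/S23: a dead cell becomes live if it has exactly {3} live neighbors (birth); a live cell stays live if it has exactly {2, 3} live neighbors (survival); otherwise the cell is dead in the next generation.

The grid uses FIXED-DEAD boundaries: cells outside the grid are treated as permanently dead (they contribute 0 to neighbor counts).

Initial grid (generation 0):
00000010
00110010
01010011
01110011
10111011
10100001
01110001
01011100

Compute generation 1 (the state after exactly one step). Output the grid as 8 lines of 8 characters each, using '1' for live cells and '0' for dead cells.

Answer: 00000000
00110110
01001100
10000000
10001100
10001001
10000010
01011000

Derivation:
Simulating step by step:
Generation 0 (given above): 30 live cells
Generation 1: 19 live cells
(generation 1 grid is the final answer)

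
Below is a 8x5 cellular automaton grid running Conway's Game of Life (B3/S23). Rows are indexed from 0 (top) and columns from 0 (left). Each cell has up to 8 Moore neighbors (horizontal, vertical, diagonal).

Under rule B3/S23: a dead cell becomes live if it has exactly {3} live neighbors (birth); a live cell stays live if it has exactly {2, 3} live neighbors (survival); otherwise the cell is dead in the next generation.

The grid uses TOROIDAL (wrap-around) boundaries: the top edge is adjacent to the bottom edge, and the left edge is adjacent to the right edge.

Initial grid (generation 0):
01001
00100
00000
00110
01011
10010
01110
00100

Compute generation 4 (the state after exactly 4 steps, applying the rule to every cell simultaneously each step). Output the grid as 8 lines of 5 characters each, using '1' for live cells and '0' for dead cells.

Simulating step by step:
Generation 0 (given above): 14 live cells
Generation 1: 15 live cells
01110
00000
00110
00111
11000
10000
01011
10000
Generation 2: 15 live cells
01100
01000
00101
10001
11110
00100
01001
10000
Generation 3: 17 live cells
11100
11010
01011
00000
10110
00001
11000
10100
Generation 4: 17 live cells
(generation 4 grid is the final answer)

Answer: 00010
00010
01011
11000
00011
00111
11001
00101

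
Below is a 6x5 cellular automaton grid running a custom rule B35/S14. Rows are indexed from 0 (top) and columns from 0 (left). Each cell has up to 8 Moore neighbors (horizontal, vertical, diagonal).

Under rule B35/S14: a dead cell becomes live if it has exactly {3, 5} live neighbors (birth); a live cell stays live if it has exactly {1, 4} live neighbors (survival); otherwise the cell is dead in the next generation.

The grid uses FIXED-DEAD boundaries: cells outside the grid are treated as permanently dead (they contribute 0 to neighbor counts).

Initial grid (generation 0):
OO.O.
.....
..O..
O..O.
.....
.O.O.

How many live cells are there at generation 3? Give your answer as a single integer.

Answer: 7

Derivation:
Simulating step by step:
Generation 0 (given above): 8 live cells
Generation 1: 7 live cells
OO...
.OO..
..O..
...O.
..O..
.....
Generation 2: 7 live cells
..O..
OO...
.O.O.
..O..
..O..
.....
Generation 3: 7 live cells
.OO..
.....
O..O.
.O.O.
..O..
.....
Population at generation 3: 7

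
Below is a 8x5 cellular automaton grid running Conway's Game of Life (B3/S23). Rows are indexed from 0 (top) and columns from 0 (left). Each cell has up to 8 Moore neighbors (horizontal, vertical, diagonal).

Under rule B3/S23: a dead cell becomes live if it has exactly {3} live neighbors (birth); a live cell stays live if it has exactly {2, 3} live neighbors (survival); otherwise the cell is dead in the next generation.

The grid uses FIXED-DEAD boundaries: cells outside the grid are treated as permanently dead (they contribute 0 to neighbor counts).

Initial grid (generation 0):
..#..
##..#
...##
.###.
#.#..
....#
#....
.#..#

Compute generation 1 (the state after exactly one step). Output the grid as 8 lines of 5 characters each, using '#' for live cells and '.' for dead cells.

Simulating step by step:
Generation 0 (given above): 15 live cells
Generation 1: 10 live cells
(generation 1 grid is the final answer)

Answer: .#...
.##.#
#...#
.#..#
..#..
.#...
.....
.....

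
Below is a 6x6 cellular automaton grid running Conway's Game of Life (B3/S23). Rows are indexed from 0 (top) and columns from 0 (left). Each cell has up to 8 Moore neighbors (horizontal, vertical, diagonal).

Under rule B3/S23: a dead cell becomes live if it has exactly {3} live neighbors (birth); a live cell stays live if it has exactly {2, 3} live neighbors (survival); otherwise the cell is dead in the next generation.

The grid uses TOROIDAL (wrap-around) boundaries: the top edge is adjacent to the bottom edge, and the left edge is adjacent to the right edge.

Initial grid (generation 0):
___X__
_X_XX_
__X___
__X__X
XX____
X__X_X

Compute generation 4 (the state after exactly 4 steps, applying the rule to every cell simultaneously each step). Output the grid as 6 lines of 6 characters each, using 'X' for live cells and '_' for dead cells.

Simulating step by step:
Generation 0 (given above): 12 live cells
Generation 1: 18 live cells
X__X_X
___XX_
_XX_X_
X_X___
_XX_X_
XXX_XX
Generation 2: 9 live cells
______
XX____
_XX_XX
X____X
____X_
______
Generation 3: 10 live cells
______
XXX__X
__X_X_
XX_X__
_____X
______
Generation 4: 15 live cells
(generation 4 grid is the final answer)

Answer: XX____
XXXX_X
____X_
XXXXXX
X_____
______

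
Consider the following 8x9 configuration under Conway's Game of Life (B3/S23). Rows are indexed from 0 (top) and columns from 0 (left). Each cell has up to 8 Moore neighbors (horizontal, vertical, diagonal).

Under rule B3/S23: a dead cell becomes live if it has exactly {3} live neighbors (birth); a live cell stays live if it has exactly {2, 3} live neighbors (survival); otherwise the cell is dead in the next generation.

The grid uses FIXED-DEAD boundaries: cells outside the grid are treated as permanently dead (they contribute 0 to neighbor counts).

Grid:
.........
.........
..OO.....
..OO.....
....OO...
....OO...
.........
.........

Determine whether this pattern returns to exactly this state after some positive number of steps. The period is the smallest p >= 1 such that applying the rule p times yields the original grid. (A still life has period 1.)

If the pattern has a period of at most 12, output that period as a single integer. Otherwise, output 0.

Answer: 2

Derivation:
Simulating and comparing each generation to the original:
Gen 0 (original, given above): 8 live cells
Gen 1: 6 live cells, differs from original
Gen 2: 8 live cells, MATCHES original -> period = 2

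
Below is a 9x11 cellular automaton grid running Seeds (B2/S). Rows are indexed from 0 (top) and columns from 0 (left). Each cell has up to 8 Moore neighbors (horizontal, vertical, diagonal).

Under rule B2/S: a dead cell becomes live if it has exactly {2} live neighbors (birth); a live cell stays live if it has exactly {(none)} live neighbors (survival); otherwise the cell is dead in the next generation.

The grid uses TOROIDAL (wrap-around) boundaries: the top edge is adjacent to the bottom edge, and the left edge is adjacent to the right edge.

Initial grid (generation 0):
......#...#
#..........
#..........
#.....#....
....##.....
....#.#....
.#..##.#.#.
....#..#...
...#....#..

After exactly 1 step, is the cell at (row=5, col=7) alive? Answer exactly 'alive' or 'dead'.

Simulating step by step:
Generation 0 (given above): 19 live cells
Generation 1: 17 live cells
#......#.#.
.#.........
...........
.#..#.....#
...#...#...
.......##..
...........
..#......#.
....###..#.

Cell (5,7) at generation 1: 1 -> alive

Answer: alive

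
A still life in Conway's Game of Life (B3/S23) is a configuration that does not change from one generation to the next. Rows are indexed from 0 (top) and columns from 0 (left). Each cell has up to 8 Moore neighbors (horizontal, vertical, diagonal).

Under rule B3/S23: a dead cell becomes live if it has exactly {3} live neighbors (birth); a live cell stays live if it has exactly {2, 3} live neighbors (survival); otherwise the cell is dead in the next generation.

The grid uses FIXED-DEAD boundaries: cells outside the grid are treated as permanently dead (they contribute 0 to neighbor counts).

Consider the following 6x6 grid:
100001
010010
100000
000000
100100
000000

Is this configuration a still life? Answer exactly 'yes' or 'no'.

Compute generation 1 and compare to generation 0 (given above):
Generation 1:
000000
110000
000000
000000
000000
000000
Cell (0,0) differs: gen0=1 vs gen1=0 -> NOT a still life.

Answer: no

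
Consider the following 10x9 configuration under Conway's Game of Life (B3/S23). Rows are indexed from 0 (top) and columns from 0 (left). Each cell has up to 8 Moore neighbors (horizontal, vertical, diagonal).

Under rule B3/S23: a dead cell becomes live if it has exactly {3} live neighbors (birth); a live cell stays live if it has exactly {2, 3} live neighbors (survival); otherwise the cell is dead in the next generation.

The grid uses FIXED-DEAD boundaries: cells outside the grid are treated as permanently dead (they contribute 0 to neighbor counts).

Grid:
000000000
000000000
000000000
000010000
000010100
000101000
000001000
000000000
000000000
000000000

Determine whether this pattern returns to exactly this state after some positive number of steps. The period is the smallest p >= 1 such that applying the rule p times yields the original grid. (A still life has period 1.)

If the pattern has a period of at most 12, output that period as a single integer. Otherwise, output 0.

Simulating and comparing each generation to the original:
Gen 0 (original, given above): 6 live cells
Gen 1: 6 live cells, differs from original
Gen 2: 6 live cells, MATCHES original -> period = 2

Answer: 2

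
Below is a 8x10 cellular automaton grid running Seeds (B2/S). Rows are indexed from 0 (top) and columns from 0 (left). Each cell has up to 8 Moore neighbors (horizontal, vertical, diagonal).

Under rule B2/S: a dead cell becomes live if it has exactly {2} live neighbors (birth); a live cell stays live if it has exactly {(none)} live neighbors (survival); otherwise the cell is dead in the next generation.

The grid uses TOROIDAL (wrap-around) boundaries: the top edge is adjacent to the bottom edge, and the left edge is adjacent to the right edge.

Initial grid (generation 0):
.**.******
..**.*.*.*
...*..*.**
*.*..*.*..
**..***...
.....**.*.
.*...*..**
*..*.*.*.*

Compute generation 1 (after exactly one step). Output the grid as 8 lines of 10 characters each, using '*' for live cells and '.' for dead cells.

Simulating step by step:
Generation 0 (given above): 38 live cells
Generation 1: 5 live cells
(generation 1 grid is the final answer)

Answer: ..........
..........
..........
..........
..**....*.
..*.......
..*.......
..........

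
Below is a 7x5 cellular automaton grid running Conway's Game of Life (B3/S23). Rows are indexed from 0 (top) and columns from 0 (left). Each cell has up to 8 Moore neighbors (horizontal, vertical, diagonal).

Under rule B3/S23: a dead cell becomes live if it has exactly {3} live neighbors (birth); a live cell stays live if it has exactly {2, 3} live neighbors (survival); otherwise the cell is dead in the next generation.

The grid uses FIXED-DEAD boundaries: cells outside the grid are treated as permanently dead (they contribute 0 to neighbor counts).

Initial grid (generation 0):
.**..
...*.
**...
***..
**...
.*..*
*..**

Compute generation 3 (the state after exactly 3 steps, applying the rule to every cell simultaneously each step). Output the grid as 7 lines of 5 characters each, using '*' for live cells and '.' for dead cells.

Answer: .....
.....
.....
.....
.....
...*.
...*.

Derivation:
Simulating step by step:
Generation 0 (given above): 15 live cells
Generation 1: 10 live cells
..*..
*....
*....
..*..
.....
.****
...**
Generation 2: 6 live cells
.....
.*...
.*...
.....
.*...
..*.*
....*
Generation 3: 2 live cells
(generation 3 grid is the final answer)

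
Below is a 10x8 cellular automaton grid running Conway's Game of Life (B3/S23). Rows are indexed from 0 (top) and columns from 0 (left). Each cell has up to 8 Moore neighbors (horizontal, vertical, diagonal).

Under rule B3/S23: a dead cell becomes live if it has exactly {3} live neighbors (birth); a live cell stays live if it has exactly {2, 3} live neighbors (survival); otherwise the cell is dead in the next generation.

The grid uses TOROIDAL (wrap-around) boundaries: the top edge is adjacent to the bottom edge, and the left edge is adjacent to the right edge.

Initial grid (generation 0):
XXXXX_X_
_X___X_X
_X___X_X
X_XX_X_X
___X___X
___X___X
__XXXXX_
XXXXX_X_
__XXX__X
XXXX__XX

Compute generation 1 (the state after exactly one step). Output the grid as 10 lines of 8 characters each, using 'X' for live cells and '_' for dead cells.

Simulating step by step:
Generation 0 (given above): 42 live cells
Generation 1: 20 live cells
(generation 1 grid is the final answer)

Answer: ____X___
___X_X_X
_X___X_X
_XXX___X
___X___X
_____X_X
X_____X_
X_____X_
________
______X_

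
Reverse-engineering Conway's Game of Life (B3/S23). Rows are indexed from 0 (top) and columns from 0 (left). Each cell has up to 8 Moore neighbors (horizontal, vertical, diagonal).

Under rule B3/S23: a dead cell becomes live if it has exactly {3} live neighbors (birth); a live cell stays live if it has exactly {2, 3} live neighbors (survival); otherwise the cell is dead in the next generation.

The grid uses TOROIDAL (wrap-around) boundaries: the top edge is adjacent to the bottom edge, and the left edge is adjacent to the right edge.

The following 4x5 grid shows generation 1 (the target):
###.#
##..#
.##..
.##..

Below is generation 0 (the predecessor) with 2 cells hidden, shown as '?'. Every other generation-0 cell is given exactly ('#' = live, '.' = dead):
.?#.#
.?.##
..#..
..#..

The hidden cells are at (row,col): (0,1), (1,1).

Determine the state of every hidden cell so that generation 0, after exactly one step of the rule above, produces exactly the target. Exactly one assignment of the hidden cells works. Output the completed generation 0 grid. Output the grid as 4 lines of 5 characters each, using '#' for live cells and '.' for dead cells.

Hidden generation-0 cells (in order): (0,1), (1,1).
A hidden cell only influences target cells in its own 3x3 neighborhood. Try each of the 2^2 = 4 assignments, step the completed generation 0 forward once under B3/S23, and compare with the target:
  (0,1)=. (1,1)=. -> step gives (0,0)='.' but target has '#' -> reject
  (0,1)=. (1,1)=# -> step reproduces the target at every cell -> ACCEPT
  (0,1)=# (1,1)=. -> step gives (2,1)='.' but target has '#' -> reject
  (0,1)=# (1,1)=# -> step gives (0,0)='.' but target has '#' -> reject
Unique solution: (0,1)=dead, (1,1)=live.
Check: live-neighbor counts of every cell in the completed generation 0:
33352
32442
23342
13241
Applying B3/S23 to generation 0 with these counts gives:
###.#
##..#
.##..
.##..
which matches the target exactly.

Answer: ..#.#
.#.##
..#..
..#..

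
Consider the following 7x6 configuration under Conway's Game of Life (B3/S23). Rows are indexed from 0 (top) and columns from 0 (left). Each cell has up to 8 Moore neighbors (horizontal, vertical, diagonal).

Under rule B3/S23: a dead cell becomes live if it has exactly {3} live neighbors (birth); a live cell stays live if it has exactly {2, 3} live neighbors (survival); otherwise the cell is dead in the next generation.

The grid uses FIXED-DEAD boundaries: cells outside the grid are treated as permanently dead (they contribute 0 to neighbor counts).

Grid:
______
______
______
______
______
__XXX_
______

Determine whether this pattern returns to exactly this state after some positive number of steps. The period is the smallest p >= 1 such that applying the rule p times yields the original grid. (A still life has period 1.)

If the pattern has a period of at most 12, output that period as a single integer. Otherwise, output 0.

Answer: 2

Derivation:
Simulating and comparing each generation to the original:
Gen 0 (original, given above): 3 live cells
Gen 1: 3 live cells, differs from original
Gen 2: 3 live cells, MATCHES original -> period = 2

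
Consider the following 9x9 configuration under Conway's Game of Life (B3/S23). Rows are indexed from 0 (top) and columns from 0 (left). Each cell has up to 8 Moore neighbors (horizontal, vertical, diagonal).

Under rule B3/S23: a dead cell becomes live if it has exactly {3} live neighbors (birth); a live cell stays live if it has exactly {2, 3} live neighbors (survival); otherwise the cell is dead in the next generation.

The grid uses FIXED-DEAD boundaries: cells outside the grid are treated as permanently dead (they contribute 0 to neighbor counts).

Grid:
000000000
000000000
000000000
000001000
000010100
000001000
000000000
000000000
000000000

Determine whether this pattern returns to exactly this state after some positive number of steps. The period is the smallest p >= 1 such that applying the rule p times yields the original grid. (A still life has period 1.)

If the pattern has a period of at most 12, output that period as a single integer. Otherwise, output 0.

Simulating and comparing each generation to the original:
Gen 0 (original, given above): 4 live cells
Gen 1: 4 live cells, MATCHES original -> period = 1

Answer: 1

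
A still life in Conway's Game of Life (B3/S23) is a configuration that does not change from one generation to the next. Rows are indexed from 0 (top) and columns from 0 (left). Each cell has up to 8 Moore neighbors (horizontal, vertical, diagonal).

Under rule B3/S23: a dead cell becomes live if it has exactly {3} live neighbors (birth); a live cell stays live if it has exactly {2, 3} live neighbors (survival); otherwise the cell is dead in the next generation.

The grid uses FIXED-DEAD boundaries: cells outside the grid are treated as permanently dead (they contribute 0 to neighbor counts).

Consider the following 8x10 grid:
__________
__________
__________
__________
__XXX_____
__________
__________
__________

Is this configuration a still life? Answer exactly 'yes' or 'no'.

Compute generation 1 and compare to generation 0 (given above):
Generation 1:
__________
__________
__________
___X______
___X______
___X______
__________
__________
Cell (3,3) differs: gen0=0 vs gen1=1 -> NOT a still life.

Answer: no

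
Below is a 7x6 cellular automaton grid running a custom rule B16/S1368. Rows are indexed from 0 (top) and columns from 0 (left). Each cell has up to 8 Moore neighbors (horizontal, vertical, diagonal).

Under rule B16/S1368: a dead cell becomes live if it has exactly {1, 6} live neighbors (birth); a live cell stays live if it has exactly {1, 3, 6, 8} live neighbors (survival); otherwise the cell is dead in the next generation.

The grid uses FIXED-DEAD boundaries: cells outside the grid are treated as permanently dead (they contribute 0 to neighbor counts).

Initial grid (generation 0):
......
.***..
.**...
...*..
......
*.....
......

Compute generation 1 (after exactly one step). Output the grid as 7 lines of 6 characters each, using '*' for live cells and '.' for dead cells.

Simulating step by step:
Generation 0 (given above): 7 live cells
Generation 1: 16 live cells
(generation 1 grid is the final answer)

Answer: *...*.
.*..*.
.*....
*..**.
*****.
.*....
**....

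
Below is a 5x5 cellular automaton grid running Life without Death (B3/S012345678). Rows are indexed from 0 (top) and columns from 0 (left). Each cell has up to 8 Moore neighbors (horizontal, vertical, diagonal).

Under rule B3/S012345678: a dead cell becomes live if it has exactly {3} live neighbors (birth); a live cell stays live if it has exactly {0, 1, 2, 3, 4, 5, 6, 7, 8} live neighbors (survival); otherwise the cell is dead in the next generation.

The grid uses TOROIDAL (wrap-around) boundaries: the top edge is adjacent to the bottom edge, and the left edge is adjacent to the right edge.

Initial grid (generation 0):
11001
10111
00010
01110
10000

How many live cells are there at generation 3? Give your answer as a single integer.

Simulating step by step:
Generation 0 (given above): 12 live cells
Generation 1: 16 live cells
11101
10111
10010
01111
10010
Generation 2: 16 live cells
11101
10111
10010
01111
10010
Generation 3: 16 live cells
11101
10111
10010
01111
10010
Population at generation 3: 16

Answer: 16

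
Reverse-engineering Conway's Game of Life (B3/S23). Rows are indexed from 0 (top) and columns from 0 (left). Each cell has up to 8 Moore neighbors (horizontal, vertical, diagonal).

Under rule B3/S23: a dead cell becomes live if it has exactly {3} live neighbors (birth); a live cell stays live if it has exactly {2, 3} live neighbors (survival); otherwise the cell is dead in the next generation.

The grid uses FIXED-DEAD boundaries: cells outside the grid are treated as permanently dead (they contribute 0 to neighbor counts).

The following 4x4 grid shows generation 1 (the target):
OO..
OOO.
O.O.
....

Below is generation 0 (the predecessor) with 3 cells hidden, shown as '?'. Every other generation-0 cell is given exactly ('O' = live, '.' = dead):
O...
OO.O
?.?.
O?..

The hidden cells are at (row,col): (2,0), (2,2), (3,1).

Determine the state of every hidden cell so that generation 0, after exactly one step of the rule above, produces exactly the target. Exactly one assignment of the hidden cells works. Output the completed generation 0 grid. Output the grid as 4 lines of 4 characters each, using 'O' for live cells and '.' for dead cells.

Hidden generation-0 cells (in order): (2,0), (2,2), (3,1).
A hidden cell only influences target cells in its own 3x3 neighborhood. Try each of the 2^3 = 8 assignments, step the completed generation 0 forward once under B3/S23, and compare with the target:
  (2,0)=. (2,2)=. (3,1)=. -> step gives (1,2)='.' but target has 'O' -> reject
  (2,0)=. (2,2)=. (3,1)=O -> step gives (1,2)='.' but target has 'O' -> reject
  (2,0)=. (2,2)=O (3,1)=. -> step reproduces the target at every cell -> ACCEPT
  (2,0)=. (2,2)=O (3,1)=O -> step gives (2,0)='.' but target has 'O' -> reject
  (2,0)=O (2,2)=. (3,1)=. -> step gives (1,2)='.' but target has 'O' -> reject
  (2,0)=O (2,2)=. (3,1)=O -> step gives (1,2)='.' but target has 'O' -> reject
  (2,0)=O (2,2)=O (3,1)=. -> step gives (1,1)='.' but target has 'O' -> reject
  (2,0)=O (2,2)=O (3,1)=O -> step gives (1,1)='.' but target has 'O' -> reject
Unique solution: (2,0)=dead, (2,2)=live, (3,1)=dead.
Check: live-neighbor counts of every cell in the completed generation 0:
2321
2331
3422
0211
Applying B3/S23 to generation 0 with these counts gives:
OO..
OOO.
O.O.
....
which matches the target exactly.

Answer: O...
OO.O
..O.
O...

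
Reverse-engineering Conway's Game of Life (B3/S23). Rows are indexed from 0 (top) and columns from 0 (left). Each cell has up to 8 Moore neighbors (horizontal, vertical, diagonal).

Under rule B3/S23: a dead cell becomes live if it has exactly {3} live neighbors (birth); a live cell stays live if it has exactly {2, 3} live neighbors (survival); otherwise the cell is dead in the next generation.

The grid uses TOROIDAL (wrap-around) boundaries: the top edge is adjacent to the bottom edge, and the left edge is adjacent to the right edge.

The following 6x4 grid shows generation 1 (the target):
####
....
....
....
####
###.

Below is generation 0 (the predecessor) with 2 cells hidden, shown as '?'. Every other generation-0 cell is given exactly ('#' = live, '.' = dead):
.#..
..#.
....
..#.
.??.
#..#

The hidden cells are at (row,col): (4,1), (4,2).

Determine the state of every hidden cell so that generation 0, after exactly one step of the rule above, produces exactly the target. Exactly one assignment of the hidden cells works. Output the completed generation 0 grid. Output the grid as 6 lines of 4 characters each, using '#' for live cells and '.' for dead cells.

Hidden generation-0 cells (in order): (4,1), (4,2).
A hidden cell only influences target cells in its own 3x3 neighborhood. Try each of the 2^2 = 4 assignments, step the completed generation 0 forward once under B3/S23, and compare with the target:
  (4,1)=. (4,2)=. -> step gives (4,0)='.' but target has '#' -> reject
  (4,1)=. (4,2)=# -> step gives (4,0)='.' but target has '#' -> reject
  (4,1)=# (4,2)=. -> step reproduces the target at every cell -> ACCEPT
  (4,1)=# (4,2)=# -> step gives (3,1)='#' but target has '.' -> reject
Unique solution: (4,1)=live, (4,2)=dead.
Check: live-neighbor counts of every cell in the completed generation 0:
3233
1211
0222
1211
3233
3331
Applying B3/S23 to generation 0 with these counts gives:
####
....
....
....
####
###.
which matches the target exactly.

Answer: .#..
..#.
....
..#.
.#..
#..#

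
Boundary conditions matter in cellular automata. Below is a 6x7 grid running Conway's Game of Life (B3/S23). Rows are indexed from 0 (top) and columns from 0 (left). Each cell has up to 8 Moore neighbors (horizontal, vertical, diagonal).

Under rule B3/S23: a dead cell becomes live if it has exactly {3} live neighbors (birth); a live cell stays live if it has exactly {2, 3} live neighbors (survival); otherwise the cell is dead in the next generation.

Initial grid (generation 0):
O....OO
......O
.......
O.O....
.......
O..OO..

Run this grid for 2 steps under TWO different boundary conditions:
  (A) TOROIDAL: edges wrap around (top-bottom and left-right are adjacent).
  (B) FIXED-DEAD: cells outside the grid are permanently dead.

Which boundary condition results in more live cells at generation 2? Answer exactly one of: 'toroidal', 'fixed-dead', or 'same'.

Answer: toroidal

Derivation:
Under TOROIDAL boundary, generation 2:
OO.....
O...OO.
......O
.......
....O..
OO.O.O.
Population = 11

Under FIXED-DEAD boundary, generation 2:
.....OO
.....OO
.......
.......
.......
.......
Population = 4

Comparison: toroidal=11, fixed-dead=4 -> toroidal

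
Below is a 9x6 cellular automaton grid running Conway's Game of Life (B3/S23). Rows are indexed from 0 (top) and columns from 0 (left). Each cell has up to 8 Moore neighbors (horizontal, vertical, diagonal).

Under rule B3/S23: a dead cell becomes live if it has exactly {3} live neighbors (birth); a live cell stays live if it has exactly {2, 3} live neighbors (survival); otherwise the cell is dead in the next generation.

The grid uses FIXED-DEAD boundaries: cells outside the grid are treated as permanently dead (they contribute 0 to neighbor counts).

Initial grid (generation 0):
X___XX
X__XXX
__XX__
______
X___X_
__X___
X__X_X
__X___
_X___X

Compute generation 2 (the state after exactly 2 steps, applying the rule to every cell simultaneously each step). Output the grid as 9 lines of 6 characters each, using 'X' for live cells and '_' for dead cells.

Answer: __X_X_
_X____
_X_XX_
__XX__
__XXX_
_X_XX_
X_____
_X____
______

Derivation:
Simulating step by step:
Generation 0 (given above): 18 live cells
Generation 1: 17 live cells
___X_X
_XX__X
__XX__
___X__
______
_X_XX_
_XXX__
_XX_X_
______
Generation 2: 16 live cells
(generation 2 grid is the final answer)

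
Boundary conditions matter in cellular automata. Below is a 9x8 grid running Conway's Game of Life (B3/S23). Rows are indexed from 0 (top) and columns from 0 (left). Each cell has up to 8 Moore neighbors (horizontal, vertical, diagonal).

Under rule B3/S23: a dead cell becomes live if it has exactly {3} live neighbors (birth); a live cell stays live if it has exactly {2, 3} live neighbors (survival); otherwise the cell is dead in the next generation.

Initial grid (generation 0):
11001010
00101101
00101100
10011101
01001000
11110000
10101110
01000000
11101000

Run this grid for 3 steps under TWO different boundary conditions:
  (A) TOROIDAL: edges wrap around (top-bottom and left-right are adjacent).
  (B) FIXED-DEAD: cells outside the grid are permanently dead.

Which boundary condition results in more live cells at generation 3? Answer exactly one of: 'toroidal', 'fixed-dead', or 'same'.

Answer: toroidal

Derivation:
Under TOROIDAL boundary, generation 3:
11000000
00000010
00010111
00000000
00000100
00001100
00001110
00000100
01110101
Population = 19

Under FIXED-DEAD boundary, generation 3:
00000000
00110000
00100000
01100000
01100000
00001100
00000010
00010100
00001000
Population = 13

Comparison: toroidal=19, fixed-dead=13 -> toroidal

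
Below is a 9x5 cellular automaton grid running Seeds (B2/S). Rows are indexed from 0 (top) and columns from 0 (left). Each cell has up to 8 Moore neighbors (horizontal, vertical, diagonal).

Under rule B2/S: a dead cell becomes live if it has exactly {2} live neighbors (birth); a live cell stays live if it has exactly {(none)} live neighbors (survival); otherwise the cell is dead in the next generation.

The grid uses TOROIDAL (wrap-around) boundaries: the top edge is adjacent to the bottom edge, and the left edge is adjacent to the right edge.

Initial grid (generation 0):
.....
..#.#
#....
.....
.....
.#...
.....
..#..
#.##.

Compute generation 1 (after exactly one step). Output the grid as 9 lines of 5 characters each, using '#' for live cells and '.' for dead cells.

Answer: #....
##.#.
.#.##
.....
.....
.....
.##..
....#
....#

Derivation:
Simulating step by step:
Generation 0 (given above): 8 live cells
Generation 1: 11 live cells
(generation 1 grid is the final answer)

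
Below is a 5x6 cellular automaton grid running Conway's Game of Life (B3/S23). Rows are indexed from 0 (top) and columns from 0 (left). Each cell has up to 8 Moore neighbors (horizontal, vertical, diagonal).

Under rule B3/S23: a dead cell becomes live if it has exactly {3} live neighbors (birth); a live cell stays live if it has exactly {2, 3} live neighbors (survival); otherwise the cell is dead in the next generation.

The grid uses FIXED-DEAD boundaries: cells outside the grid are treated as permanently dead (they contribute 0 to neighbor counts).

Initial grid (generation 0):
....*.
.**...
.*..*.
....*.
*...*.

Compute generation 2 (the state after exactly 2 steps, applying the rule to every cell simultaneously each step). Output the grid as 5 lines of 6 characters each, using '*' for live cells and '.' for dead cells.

Answer: ..*...
.*.*..
.*....
...**.
....*.

Derivation:
Simulating step by step:
Generation 0 (given above): 8 live cells
Generation 1: 9 live cells
......
.***..
.***..
...***
......
Generation 2: 7 live cells
(generation 2 grid is the final answer)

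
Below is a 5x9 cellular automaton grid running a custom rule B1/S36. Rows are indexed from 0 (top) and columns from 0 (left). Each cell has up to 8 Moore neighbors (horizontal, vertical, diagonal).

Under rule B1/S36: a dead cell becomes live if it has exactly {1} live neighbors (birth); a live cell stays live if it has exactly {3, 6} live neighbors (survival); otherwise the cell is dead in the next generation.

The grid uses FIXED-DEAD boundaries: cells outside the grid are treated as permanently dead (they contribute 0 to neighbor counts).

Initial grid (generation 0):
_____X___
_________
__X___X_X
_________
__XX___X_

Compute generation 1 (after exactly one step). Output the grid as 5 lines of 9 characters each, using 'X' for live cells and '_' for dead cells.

Answer: ____X_X__
_XXXX___X
_X_X_X___
____XX___
_X__X_X_X

Derivation:
Simulating step by step:
Generation 0 (given above): 7 live cells
Generation 1: 16 live cells
(generation 1 grid is the final answer)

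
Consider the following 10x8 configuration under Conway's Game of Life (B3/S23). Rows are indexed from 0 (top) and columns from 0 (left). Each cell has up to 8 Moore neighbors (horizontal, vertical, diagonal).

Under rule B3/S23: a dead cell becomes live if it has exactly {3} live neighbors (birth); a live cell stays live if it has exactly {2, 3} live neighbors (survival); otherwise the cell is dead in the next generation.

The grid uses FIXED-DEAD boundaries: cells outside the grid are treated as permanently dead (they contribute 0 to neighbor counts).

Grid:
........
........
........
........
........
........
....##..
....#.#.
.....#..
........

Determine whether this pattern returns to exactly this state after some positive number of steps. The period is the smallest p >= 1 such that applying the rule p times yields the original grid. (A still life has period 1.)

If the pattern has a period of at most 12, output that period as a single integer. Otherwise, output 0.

Answer: 1

Derivation:
Simulating and comparing each generation to the original:
Gen 0 (original, given above): 5 live cells
Gen 1: 5 live cells, MATCHES original -> period = 1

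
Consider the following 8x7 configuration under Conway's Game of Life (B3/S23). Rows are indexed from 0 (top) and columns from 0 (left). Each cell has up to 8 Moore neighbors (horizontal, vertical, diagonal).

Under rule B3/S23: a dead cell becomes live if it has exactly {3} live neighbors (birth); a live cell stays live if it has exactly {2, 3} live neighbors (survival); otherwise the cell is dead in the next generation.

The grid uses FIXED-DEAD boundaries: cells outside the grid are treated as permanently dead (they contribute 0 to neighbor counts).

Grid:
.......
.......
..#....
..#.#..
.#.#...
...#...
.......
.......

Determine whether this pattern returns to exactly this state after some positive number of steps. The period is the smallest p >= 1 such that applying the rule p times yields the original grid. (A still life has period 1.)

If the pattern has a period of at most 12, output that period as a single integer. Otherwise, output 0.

Simulating and comparing each generation to the original:
Gen 0 (original, given above): 6 live cells
Gen 1: 6 live cells, differs from original
Gen 2: 6 live cells, MATCHES original -> period = 2

Answer: 2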